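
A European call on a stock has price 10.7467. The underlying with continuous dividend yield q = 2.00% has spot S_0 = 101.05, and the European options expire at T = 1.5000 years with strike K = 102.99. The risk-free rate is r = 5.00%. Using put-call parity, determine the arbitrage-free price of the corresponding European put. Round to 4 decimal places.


Put-call parity: C - P = S_0 * exp(-qT) - K * exp(-rT).
S_0 * exp(-qT) = 101.0500 * 0.97044553 = 98.06352117
K * exp(-rT) = 102.9900 * 0.92774349 = 95.54830166
P = C - S*exp(-qT) + K*exp(-rT)
P = 10.7467 - 98.06352117 + 95.54830166 = 8.2315

Answer: Put price = 8.2315


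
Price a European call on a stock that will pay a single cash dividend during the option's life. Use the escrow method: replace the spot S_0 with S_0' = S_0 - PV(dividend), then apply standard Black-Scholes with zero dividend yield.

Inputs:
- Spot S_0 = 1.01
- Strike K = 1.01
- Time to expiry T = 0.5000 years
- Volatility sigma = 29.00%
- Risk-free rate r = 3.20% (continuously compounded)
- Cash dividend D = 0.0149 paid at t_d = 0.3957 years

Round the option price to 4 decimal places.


Answer: Price = 0.0819

Derivation:
PV(D) = D * exp(-r * t_d) = 0.0149 * 0.98741743 = 0.01471252
S_0' = S_0 - PV(D) = 1.0100 - 0.01471252 = 0.99528748
d1 = (ln(S_0'/K) + (r + sigma^2/2)*T) / (sigma*sqrt(T)) = 0.10899690
d2 = d1 - sigma*sqrt(T) = -0.09606406
exp(-rT) = 0.98412732
N(d1) = 0.54339753; N(d2) = 0.46173485
C = S_0' * N(d1) - K * exp(-rT) * N(d2) = 0.99528748 * 0.54339753 - 1.0100 * 0.98412732 * 0.46173485 = 0.0819


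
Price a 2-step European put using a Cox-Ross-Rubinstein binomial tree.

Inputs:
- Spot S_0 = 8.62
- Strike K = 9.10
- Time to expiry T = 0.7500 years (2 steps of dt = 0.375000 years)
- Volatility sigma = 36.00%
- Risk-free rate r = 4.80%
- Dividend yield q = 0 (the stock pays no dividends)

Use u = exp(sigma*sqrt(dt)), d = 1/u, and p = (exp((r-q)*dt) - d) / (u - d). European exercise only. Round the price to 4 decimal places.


dt = T/N = 0.375000
u = exp(sigma*sqrt(dt)) = 1.246643; d = 1/u = 0.802154
p = (exp((r-q)*dt) - d) / (u - d) = 0.485971
Discount per step: exp(-r*dt) = 0.982161
Stock lattice S(k, i) with i counting down-moves:
  k=0: S(0,0) = 8.6200
  k=1: S(1,0) = 10.7461; S(1,1) = 6.9146
  k=2: S(2,0) = 13.3965; S(2,1) = 8.6200; S(2,2) = 5.5466
Terminal payoffs V(N, i) = max(K - S_T, 0):
  V(2,0) = 0.000000; V(2,1) = 0.480000; V(2,2) = 3.553445
Backward induction: V(k, i) = exp(-r*dt) * [p * V(k+1, i) + (1-p) * V(k+1, i+1)].
  V(1,0) = exp(-r*dt) * [p*0.000000 + (1-p)*0.480000] = 0.242332
  V(1,1) = exp(-r*dt) * [p*0.480000 + (1-p)*3.553445] = 2.023094
  V(0,0) = exp(-r*dt) * [p*0.242332 + (1-p)*2.023094] = 1.137043

Answer: Price = V(0,0) = 1.1370


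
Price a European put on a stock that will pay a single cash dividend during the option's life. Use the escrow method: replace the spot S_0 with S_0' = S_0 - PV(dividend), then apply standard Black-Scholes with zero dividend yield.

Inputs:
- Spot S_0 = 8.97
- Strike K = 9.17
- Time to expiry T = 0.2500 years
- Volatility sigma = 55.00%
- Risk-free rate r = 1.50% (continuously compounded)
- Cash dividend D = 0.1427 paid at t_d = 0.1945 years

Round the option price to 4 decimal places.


Answer: Price = 1.1438

Derivation:
PV(D) = D * exp(-r * t_d) = 0.1427 * 0.99708675 = 0.14228428
S_0' = S_0 - PV(D) = 8.9700 - 0.14228428 = 8.82771572
d1 = (ln(S_0'/K) + (r + sigma^2/2)*T) / (sigma*sqrt(T)) = 0.01280545
d2 = d1 - sigma*sqrt(T) = -0.26219455
exp(-rT) = 0.99625702
N(-d1) = 0.49489150; N(-d2) = 0.60341427
P = K * exp(-rT) * N(-d2) - S_0' * N(-d1) = 9.1700 * 0.99625702 * 0.60341427 - 8.82771572 * 0.49489150 = 1.1438


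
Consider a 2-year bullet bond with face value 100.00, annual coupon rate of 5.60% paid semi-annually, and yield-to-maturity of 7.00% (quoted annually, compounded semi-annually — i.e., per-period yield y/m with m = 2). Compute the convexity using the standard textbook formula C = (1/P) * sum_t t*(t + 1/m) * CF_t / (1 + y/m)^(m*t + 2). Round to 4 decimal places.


Coupon per period c = face * coupon_rate / m = 2.800000
Periods per year m = 2; per-period yield y/m = 0.035000
Number of cashflows N = 4
Cashflows (t years, CF_t, discount factor 1/(1+y/m)^(m*t), PV):
  t = 0.5000: CF_t = 2.800000, DF = 0.966184, PV = 2.705314
  t = 1.0000: CF_t = 2.800000, DF = 0.933511, PV = 2.613830
  t = 1.5000: CF_t = 2.800000, DF = 0.901943, PV = 2.525440
  t = 2.0000: CF_t = 102.800000, DF = 0.871442, PV = 89.584261
Price P = sum_t PV_t = 97.428845
Convexity numerator sum_t t*(t + 1/m) * CF_t / (1+y/m)^(m*t + 2):
  t = 0.5000: term = 1.262720
  t = 1.0000: term = 3.660057
  t = 1.5000: term = 7.072575
  t = 2.0000: term = 418.139331
Convexity = (1/P) * sum = 430.134683 / 97.428845 = 4.414860

Answer: Convexity = 4.4149


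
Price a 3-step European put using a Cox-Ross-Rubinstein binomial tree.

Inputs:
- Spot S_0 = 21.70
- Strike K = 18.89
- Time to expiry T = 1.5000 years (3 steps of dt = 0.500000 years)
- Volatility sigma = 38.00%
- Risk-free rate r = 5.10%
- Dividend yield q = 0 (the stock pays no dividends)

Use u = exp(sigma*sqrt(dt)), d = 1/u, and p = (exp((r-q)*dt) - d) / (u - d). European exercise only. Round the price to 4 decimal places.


Answer: Price = V(0,0) = 2.0229

Derivation:
dt = T/N = 0.500000
u = exp(sigma*sqrt(dt)) = 1.308263; d = 1/u = 0.764372
p = (exp((r-q)*dt) - d) / (u - d) = 0.480713
Discount per step: exp(-r*dt) = 0.974822
Stock lattice S(k, i) with i counting down-moves:
  k=0: S(0,0) = 21.7000
  k=1: S(1,0) = 28.3893; S(1,1) = 16.5869
  k=2: S(2,0) = 37.1407; S(2,1) = 21.7000; S(2,2) = 12.6785
  k=3: S(3,0) = 48.5898; S(3,1) = 28.3893; S(3,2) = 16.5869; S(3,3) = 9.6911
Terminal payoffs V(N, i) = max(K - S_T, 0):
  V(3,0) = 0.000000; V(3,1) = 0.000000; V(3,2) = 2.303126; V(3,3) = 9.198875
Backward induction: V(k, i) = exp(-r*dt) * [p * V(k+1, i) + (1-p) * V(k+1, i+1)].
  V(2,0) = exp(-r*dt) * [p*0.000000 + (1-p)*0.000000] = 0.000000
  V(2,1) = exp(-r*dt) * [p*0.000000 + (1-p)*2.303126] = 1.165870
  V(2,2) = exp(-r*dt) * [p*2.303126 + (1-p)*9.198875] = 5.735851
  V(1,0) = exp(-r*dt) * [p*0.000000 + (1-p)*1.165870] = 0.590178
  V(1,1) = exp(-r*dt) * [p*1.165870 + (1-p)*5.735851] = 3.449896
  V(0,0) = exp(-r*dt) * [p*0.590178 + (1-p)*3.449896] = 2.022943


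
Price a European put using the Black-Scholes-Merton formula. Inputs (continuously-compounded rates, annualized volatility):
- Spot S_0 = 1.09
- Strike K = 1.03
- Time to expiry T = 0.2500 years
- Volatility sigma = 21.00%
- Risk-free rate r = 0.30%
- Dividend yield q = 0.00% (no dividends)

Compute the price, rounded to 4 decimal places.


Answer: Price = 0.0204

Derivation:
d1 = (ln(S/K) + (r - q + 0.5*sigma^2) * T) / (sigma * sqrt(T)) = 0.59887042
d2 = d1 - sigma * sqrt(T) = 0.49387042
exp(-rT) = 0.99925028; exp(-qT) = 1.00000000
P = K * exp(-rT) * N(-d2) - S_0 * exp(-qT) * N(-d1)
N(-d1) = 0.27462965; N(-d2) = 0.31069885
P = 1.0300 * 0.99925028 * 0.31069885 - 1.0900 * 1.00000000 * 0.27462965 = 0.0204


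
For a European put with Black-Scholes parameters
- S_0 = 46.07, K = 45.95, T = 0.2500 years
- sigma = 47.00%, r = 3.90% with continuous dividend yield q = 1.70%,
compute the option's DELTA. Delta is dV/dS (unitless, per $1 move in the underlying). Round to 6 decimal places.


Answer: Delta = -0.437728

Derivation:
d1 = 0.1520026815; d2 = -0.0829973185
phi(d1) = 0.3943600554; exp(-qT) = 0.9957590185; exp(-rT) = 0.9902973771
N(-d1) = 0.4395924104
Delta = -exp(-qT) * N(-d1) = -0.9957590185 * 0.4395924104 = -0.437728


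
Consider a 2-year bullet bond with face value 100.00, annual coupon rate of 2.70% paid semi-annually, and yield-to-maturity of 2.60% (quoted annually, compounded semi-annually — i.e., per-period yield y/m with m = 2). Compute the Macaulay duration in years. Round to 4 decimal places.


Answer: Macaulay duration = 1.9604 years

Derivation:
Coupon per period c = face * coupon_rate / m = 1.350000
Periods per year m = 2; per-period yield y/m = 0.013000
Number of cashflows N = 4
Cashflows (t years, CF_t, discount factor 1/(1+y/m)^(m*t), PV):
  t = 0.5000: CF_t = 1.350000, DF = 0.987167, PV = 1.332675
  t = 1.0000: CF_t = 1.350000, DF = 0.974498, PV = 1.315573
  t = 1.5000: CF_t = 1.350000, DF = 0.961992, PV = 1.298690
  t = 2.0000: CF_t = 101.350000, DF = 0.949647, PV = 96.246727
Price P = sum_t PV_t = 100.193665
Macaulay numerator sum_t t * PV_t:
  t * PV_t at t = 0.5000: 0.666338
  t * PV_t at t = 1.0000: 1.315573
  t * PV_t at t = 1.5000: 1.948035
  t * PV_t at t = 2.0000: 192.493455
Macaulay duration D = (sum_t t * PV_t) / P = 196.423400 / 100.193665 = 1.960437


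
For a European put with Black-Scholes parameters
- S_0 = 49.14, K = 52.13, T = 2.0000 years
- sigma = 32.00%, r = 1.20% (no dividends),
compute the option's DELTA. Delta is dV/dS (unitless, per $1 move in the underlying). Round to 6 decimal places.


Answer: Delta = -0.440861

Derivation:
d1 = 0.1487858033; d2 = -0.3037625366
phi(d1) = 0.3945508929; exp(-qT) = 1.0000000000; exp(-rT) = 0.9762857098
N(-d1) = 0.4408613266
Delta = -exp(-qT) * N(-d1) = -1.0000000000 * 0.4408613266 = -0.440861


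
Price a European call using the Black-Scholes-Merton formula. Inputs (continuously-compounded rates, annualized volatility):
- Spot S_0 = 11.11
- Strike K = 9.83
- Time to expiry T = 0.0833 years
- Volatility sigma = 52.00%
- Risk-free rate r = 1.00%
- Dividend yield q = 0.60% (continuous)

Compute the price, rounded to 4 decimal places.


d1 = (ln(S/K) + (r - q + 0.5*sigma^2) * T) / (sigma * sqrt(T)) = 0.89286445
d2 = d1 - sigma * sqrt(T) = 0.74278341
exp(-rT) = 0.99916735; exp(-qT) = 0.99950032
C = S_0 * exp(-qT) * N(d1) - K * exp(-rT) * N(d2)
N(d1) = 0.81403512; N(d2) = 0.77119359
C = 11.1100 * 0.99950032 * 0.81403512 - 9.8300 * 0.99916735 * 0.77119359 = 1.4649

Answer: Price = 1.4649


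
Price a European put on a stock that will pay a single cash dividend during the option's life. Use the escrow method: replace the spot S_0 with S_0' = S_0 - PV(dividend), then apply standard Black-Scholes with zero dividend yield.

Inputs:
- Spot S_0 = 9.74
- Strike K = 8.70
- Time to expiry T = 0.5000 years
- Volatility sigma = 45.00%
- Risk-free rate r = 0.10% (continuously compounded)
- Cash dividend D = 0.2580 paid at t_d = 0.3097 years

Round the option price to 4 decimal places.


PV(D) = D * exp(-r * t_d) = 0.2580 * 0.99969035 = 0.25792011
S_0' = S_0 - PV(D) = 9.7400 - 0.25792011 = 9.48207989
d1 = (ln(S_0'/K) + (r + sigma^2/2)*T) / (sigma*sqrt(T)) = 0.43119580
d2 = d1 - sigma*sqrt(T) = 0.11299775
exp(-rT) = 0.99950012
N(-d1) = 0.33316300; N(-d2) = 0.45501617
P = K * exp(-rT) * N(-d2) - S_0' * N(-d1) = 8.7000 * 0.99950012 * 0.45501617 - 9.48207989 * 0.33316300 = 0.7976

Answer: Price = 0.7976


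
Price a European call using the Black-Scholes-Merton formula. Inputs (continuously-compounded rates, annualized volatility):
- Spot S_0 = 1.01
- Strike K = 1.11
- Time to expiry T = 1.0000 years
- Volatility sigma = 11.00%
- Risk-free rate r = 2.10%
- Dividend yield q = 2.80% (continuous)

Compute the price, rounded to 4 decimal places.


Answer: Price = 0.0110

Derivation:
d1 = (ln(S/K) + (r - q + 0.5*sigma^2) * T) / (sigma * sqrt(T)) = -0.86690622
d2 = d1 - sigma * sqrt(T) = -0.97690622
exp(-rT) = 0.97921896; exp(-qT) = 0.97238837
C = S_0 * exp(-qT) * N(d1) - K * exp(-rT) * N(d2)
N(d1) = 0.19299670; N(d2) = 0.16430779
C = 1.0100 * 0.97238837 * 0.19299670 - 1.1100 * 0.97921896 * 0.16430779 = 0.0110


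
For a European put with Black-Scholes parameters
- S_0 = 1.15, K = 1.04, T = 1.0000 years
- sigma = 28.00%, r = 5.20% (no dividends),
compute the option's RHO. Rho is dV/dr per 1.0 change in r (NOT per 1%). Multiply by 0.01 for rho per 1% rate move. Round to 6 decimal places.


d1 = 0.6847901044; d2 = 0.4047901044
phi(d1) = 0.3155597362; exp(-qT) = 1.0000000000; exp(-rT) = 0.9493288668
N(-d2) = 0.3428159016
Rho = -K*T*exp(-rT)*N(-d2) = -1.0400 * 1.0000 * 0.9493288668 * 0.3428159016 = -0.338463

Answer: Rho = -0.338463


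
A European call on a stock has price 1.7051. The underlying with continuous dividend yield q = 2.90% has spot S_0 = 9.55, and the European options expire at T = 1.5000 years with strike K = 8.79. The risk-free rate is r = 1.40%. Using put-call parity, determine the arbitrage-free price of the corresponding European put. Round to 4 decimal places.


Answer: Put price = 1.1690

Derivation:
Put-call parity: C - P = S_0 * exp(-qT) - K * exp(-rT).
S_0 * exp(-qT) = 9.5500 * 0.95743255 = 9.14348089
K * exp(-rT) = 8.7900 * 0.97921896 = 8.60733470
P = C - S*exp(-qT) + K*exp(-rT)
P = 1.7051 - 9.14348089 + 8.60733470 = 1.1690


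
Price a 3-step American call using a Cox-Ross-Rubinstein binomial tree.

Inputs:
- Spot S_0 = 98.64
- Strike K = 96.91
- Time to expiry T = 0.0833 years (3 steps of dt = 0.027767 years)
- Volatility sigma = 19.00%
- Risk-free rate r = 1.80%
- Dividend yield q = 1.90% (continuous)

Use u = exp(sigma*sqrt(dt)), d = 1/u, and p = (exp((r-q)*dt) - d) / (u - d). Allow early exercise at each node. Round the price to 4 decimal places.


dt = T/N = 0.027767
u = exp(sigma*sqrt(dt)) = 1.032167; d = 1/u = 0.968836
p = (exp((r-q)*dt) - d) / (u - d) = 0.491647
Discount per step: exp(-r*dt) = 0.999500
Stock lattice S(k, i) with i counting down-moves:
  k=0: S(0,0) = 98.6400
  k=1: S(1,0) = 101.8129; S(1,1) = 95.5659
  k=2: S(2,0) = 105.0879; S(2,1) = 98.6400; S(2,2) = 92.5877
  k=3: S(3,0) = 108.4683; S(3,1) = 101.8129; S(3,2) = 95.5659; S(3,3) = 89.7023
Terminal payoffs V(N, i) = max(S_T - K, 0):
  V(3,0) = 11.558288; V(3,1) = 4.902938; V(3,2) = 0.000000; V(3,3) = 0.000000
Backward induction: V(k, i) = exp(-r*dt) * [p * V(k+1, i) + (1-p) * V(k+1, i+1)]; then take max(V_cont, immediate exercise) for American.
  V(2,0) = exp(-r*dt) * [p*11.558288 + (1-p)*4.902938] = 8.170937; exercise = 8.177940; V(2,0) = max -> 8.177940
  V(2,1) = exp(-r*dt) * [p*4.902938 + (1-p)*0.000000] = 2.409311; exercise = 1.730000; V(2,1) = max -> 2.409311
  V(2,2) = exp(-r*dt) * [p*0.000000 + (1-p)*0.000000] = 0.000000; exercise = 0.000000; V(2,2) = max -> 0.000000
  V(1,0) = exp(-r*dt) * [p*8.177940 + (1-p)*2.409311] = 5.242820; exercise = 4.902938; V(1,0) = max -> 5.242820
  V(1,1) = exp(-r*dt) * [p*2.409311 + (1-p)*0.000000] = 1.183939; exercise = 0.000000; V(1,1) = max -> 1.183939
  V(0,0) = exp(-r*dt) * [p*5.242820 + (1-p)*1.183939] = 3.177888; exercise = 1.730000; V(0,0) = max -> 3.177888

Answer: Price = V(0,0) = 3.1779


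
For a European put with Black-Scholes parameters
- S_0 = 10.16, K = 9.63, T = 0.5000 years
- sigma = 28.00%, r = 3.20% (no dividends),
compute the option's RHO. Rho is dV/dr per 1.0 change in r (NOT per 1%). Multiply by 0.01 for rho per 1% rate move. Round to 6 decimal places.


d1 = 0.4504028585; d2 = 0.2524129598
phi(d1) = 0.3604615805; exp(-qT) = 1.0000000000; exp(-rT) = 0.9841273201
N(-d2) = 0.4003609420
Rho = -K*T*exp(-rT)*N(-d2) = -9.6300 * 0.5000 * 0.9841273201 * 0.4003609420 = -1.897140

Answer: Rho = -1.897140


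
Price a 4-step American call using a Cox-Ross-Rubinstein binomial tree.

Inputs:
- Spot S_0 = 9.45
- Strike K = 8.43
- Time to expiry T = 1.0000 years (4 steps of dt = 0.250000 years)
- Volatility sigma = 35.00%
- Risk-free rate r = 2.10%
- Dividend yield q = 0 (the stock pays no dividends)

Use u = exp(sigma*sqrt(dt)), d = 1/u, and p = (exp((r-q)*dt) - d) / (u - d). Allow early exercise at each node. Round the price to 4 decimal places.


Answer: Price = V(0,0) = 1.9641

Derivation:
dt = T/N = 0.250000
u = exp(sigma*sqrt(dt)) = 1.191246; d = 1/u = 0.839457
p = (exp((r-q)*dt) - d) / (u - d) = 0.471324
Discount per step: exp(-r*dt) = 0.994764
Stock lattice S(k, i) with i counting down-moves:
  k=0: S(0,0) = 9.4500
  k=1: S(1,0) = 11.2573; S(1,1) = 7.9329
  k=2: S(2,0) = 13.4102; S(2,1) = 9.4500; S(2,2) = 6.6593
  k=3: S(3,0) = 15.9748; S(3,1) = 11.2573; S(3,2) = 7.9329; S(3,3) = 5.5902
  k=4: S(4,0) = 19.0300; S(4,1) = 13.4102; S(4,2) = 9.4500; S(4,3) = 6.6593; S(4,4) = 4.6927
Terminal payoffs V(N, i) = max(S_T - K, 0):
  V(4,0) = 10.599963; V(4,1) = 4.980188; V(4,2) = 1.020000; V(4,3) = 0.000000; V(4,4) = 0.000000
Backward induction: V(k, i) = exp(-r*dt) * [p * V(k+1, i) + (1-p) * V(k+1, i+1)]; then take max(V_cont, immediate exercise) for American.
  V(3,0) = exp(-r*dt) * [p*10.599963 + (1-p)*4.980188] = 7.588978; exercise = 7.544836; V(3,0) = max -> 7.588978
  V(3,1) = exp(-r*dt) * [p*4.980188 + (1-p)*1.020000] = 2.871418; exercise = 2.827277; V(3,1) = max -> 2.871418
  V(3,2) = exp(-r*dt) * [p*1.020000 + (1-p)*0.000000] = 0.478233; exercise = 0.000000; V(3,2) = max -> 0.478233
  V(3,3) = exp(-r*dt) * [p*0.000000 + (1-p)*0.000000] = 0.000000; exercise = 0.000000; V(3,3) = max -> 0.000000
  V(2,0) = exp(-r*dt) * [p*7.588978 + (1-p)*2.871418] = 5.068240; exercise = 4.980188; V(2,0) = max -> 5.068240
  V(2,1) = exp(-r*dt) * [p*2.871418 + (1-p)*0.478233] = 1.597789; exercise = 1.020000; V(2,1) = max -> 1.597789
  V(2,2) = exp(-r*dt) * [p*0.478233 + (1-p)*0.000000] = 0.224223; exercise = 0.000000; V(2,2) = max -> 0.224223
  V(1,0) = exp(-r*dt) * [p*5.068240 + (1-p)*1.597789] = 3.216566; exercise = 2.827277; V(1,0) = max -> 3.216566
  V(1,1) = exp(-r*dt) * [p*1.597789 + (1-p)*0.224223] = 0.867054; exercise = 0.000000; V(1,1) = max -> 0.867054
  V(0,0) = exp(-r*dt) * [p*3.216566 + (1-p)*0.867054] = 1.964097; exercise = 1.020000; V(0,0) = max -> 1.964097


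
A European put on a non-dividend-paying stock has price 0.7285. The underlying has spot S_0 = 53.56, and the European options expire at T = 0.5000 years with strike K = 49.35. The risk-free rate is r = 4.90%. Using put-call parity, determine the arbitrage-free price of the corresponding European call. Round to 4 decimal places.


Answer: Call price = 6.1329

Derivation:
Put-call parity: C - P = S_0 * exp(-qT) - K * exp(-rT).
S_0 * exp(-qT) = 53.5600 * 1.00000000 = 53.56000000
K * exp(-rT) = 49.3500 * 0.97579769 = 48.15561595
C = P + S*exp(-qT) - K*exp(-rT)
C = 0.7285 + 53.56000000 - 48.15561595 = 6.1329


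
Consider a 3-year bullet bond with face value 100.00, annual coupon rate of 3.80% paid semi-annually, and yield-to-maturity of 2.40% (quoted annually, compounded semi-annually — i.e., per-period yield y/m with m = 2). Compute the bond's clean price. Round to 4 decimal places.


Coupon per period c = face * coupon_rate / m = 1.900000
Periods per year m = 2; per-period yield y/m = 0.012000
Number of cashflows N = 6
Cashflows (t years, CF_t, discount factor 1/(1+y/m)^(m*t), PV):
  t = 0.5000: CF_t = 1.900000, DF = 0.988142, PV = 1.877470
  t = 1.0000: CF_t = 1.900000, DF = 0.976425, PV = 1.855208
  t = 1.5000: CF_t = 1.900000, DF = 0.964847, PV = 1.833209
  t = 2.0000: CF_t = 1.900000, DF = 0.953406, PV = 1.811472
  t = 2.5000: CF_t = 1.900000, DF = 0.942101, PV = 1.789992
  t = 3.0000: CF_t = 101.900000, DF = 0.930930, PV = 94.861745
Price P = sum_t PV_t = 104.029096

Answer: Price = 104.0291


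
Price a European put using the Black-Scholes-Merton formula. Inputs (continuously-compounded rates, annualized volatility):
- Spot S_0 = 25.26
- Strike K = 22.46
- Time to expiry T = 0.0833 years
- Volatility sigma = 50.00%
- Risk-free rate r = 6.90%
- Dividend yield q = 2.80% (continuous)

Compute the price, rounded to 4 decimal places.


d1 = (ln(S/K) + (r - q + 0.5*sigma^2) * T) / (sigma * sqrt(T)) = 0.90995186
d2 = d1 - sigma * sqrt(T) = 0.76564317
exp(-rT) = 0.99426879; exp(-qT) = 0.99767032
P = K * exp(-rT) * N(-d2) - S_0 * exp(-qT) * N(-d1)
N(-d1) = 0.18142395; N(-d2) = 0.22194433
P = 22.4600 * 0.99426879 * 0.22194433 - 25.2600 * 0.99767032 * 0.18142395 = 0.3842

Answer: Price = 0.3842


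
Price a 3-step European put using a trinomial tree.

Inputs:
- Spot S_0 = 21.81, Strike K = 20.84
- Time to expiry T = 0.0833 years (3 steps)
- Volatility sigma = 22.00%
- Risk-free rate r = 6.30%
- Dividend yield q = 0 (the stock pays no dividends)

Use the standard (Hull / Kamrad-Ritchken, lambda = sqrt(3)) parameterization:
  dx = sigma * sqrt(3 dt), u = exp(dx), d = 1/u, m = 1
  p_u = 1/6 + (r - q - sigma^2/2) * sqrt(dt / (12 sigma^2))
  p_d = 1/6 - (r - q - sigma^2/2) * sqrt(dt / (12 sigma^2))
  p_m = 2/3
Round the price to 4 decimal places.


dt = T/N = 0.027767; dx = sigma*sqrt(3*dt) = 0.063496
u = exp(dx) = 1.065555; d = 1/u = 0.938478
p_u = 0.175150, p_m = 0.666667, p_d = 0.158183
Discount per step: exp(-r*dt) = 0.998252
Stock lattice S(k, j) with j the centered position index:
  k=0: S(0,+0) = 21.8100
  k=1: S(1,-1) = 20.4682; S(1,+0) = 21.8100; S(1,+1) = 23.2398
  k=2: S(2,-2) = 19.2090; S(2,-1) = 20.4682; S(2,+0) = 21.8100; S(2,+1) = 23.2398; S(2,+2) = 24.7632
  k=3: S(3,-3) = 18.0272; S(3,-2) = 19.2090; S(3,-1) = 20.4682; S(3,+0) = 21.8100; S(3,+1) = 23.2398; S(3,+2) = 24.7632; S(3,+3) = 26.3866
Terminal payoffs V(N, j) = max(K - S_T, 0):
  V(3,-3) = 2.812811; V(3,-2) = 1.631038; V(3,-1) = 0.371794; V(3,+0) = 0.000000; V(3,+1) = 0.000000; V(3,+2) = 0.000000; V(3,+3) = 0.000000
Backward induction: V(k, j) = exp(-r*dt) * [p_u * V(k+1, j+1) + p_m * V(k+1, j) + p_d * V(k+1, j-1)]
  V(2,-2) = exp(-r*dt) * [p_u*0.371794 + p_m*1.631038 + p_d*2.812811] = 1.594626
  V(2,-1) = exp(-r*dt) * [p_u*0.000000 + p_m*0.371794 + p_d*1.631038] = 0.504981
  V(2,+0) = exp(-r*dt) * [p_u*0.000000 + p_m*0.000000 + p_d*0.371794] = 0.058709
  V(2,+1) = exp(-r*dt) * [p_u*0.000000 + p_m*0.000000 + p_d*0.000000] = 0.000000
  V(2,+2) = exp(-r*dt) * [p_u*0.000000 + p_m*0.000000 + p_d*0.000000] = 0.000000
  V(1,-1) = exp(-r*dt) * [p_u*0.058709 + p_m*0.504981 + p_d*1.594626] = 0.598133
  V(1,+0) = exp(-r*dt) * [p_u*0.000000 + p_m*0.058709 + p_d*0.504981] = 0.118811
  V(1,+1) = exp(-r*dt) * [p_u*0.000000 + p_m*0.000000 + p_d*0.058709] = 0.009270
  V(0,+0) = exp(-r*dt) * [p_u*0.009270 + p_m*0.118811 + p_d*0.598133] = 0.175139

Answer: Price = V(0,0) = 0.1751


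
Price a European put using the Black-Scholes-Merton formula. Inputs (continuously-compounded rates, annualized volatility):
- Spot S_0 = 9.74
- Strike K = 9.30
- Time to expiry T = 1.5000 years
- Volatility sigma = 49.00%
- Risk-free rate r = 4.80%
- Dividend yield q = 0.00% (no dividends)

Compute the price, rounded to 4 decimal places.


d1 = (ln(S/K) + (r - q + 0.5*sigma^2) * T) / (sigma * sqrt(T)) = 0.49706598
d2 = d1 - sigma * sqrt(T) = -0.10305900
exp(-rT) = 0.93053090; exp(-qT) = 1.00000000
P = K * exp(-rT) * N(-d2) - S_0 * exp(-qT) * N(-d1)
N(-d1) = 0.30957126; N(-d2) = 0.54104193
P = 9.3000 * 0.93053090 * 0.54104193 - 9.7400 * 1.00000000 * 0.30957126 = 1.6669

Answer: Price = 1.6669


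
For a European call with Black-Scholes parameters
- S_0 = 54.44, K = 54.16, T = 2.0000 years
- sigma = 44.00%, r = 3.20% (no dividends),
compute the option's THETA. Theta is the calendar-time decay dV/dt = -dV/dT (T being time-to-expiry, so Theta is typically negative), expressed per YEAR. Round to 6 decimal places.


Answer: Theta = -3.774409

Derivation:
d1 = 0.4222657676; d2 = -0.1999881999
phi(d1) = 0.3649143091; exp(-qT) = 1.0000000000; exp(-rT) = 0.9380049995
Theta = -S*exp(-qT)*phi(d1)*sigma/(2*sqrt(T)) - r*K*exp(-rT)*N(d2) + q*S*exp(-qT)*N(d1)
N(d1) = 0.6635844791; N(d2) = 0.4207449049; sqrt(T) = 1.4142135624
Term 1 = -54.4400 * 1.0000000000 * 0.3649143091 * 0.4400 / (2 * 1.4142135624) = -3.0904142157
Term 2 = -0.0320 * 54.1600 * 0.9380049995 * 0.4207449049 = -0.6839945678
Term 3 = 0 (no dividend yield, q = 0)
Theta = -3.0904142157 + (-0.6839945678) + (0.0000000000) = -3.774409


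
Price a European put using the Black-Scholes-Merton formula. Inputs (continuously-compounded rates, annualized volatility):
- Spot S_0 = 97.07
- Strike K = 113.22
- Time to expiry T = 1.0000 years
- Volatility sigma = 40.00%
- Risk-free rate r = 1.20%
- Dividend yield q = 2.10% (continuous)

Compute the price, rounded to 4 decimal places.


Answer: Price = 26.1291

Derivation:
d1 = (ln(S/K) + (r - q + 0.5*sigma^2) * T) / (sigma * sqrt(T)) = -0.20725115
d2 = d1 - sigma * sqrt(T) = -0.60725115
exp(-rT) = 0.98807171; exp(-qT) = 0.97921896
P = K * exp(-rT) * N(-d2) - S_0 * exp(-qT) * N(-d1)
N(-d1) = 0.58209314; N(-d2) = 0.72815787
P = 113.2200 * 0.98807171 * 0.72815787 - 97.0700 * 0.97921896 * 0.58209314 = 26.1291


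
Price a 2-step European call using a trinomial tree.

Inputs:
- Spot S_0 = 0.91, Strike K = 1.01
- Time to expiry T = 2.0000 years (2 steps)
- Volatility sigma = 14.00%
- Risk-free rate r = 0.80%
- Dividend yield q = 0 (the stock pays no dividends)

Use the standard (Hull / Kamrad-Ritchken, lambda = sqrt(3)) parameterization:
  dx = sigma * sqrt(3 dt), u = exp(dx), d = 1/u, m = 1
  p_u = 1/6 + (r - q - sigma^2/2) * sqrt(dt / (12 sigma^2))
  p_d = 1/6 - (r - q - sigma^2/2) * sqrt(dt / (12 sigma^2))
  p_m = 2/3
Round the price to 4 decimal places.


Answer: Price = V(0,0) = 0.0442

Derivation:
dt = T/N = 1.000000; dx = sigma*sqrt(3*dt) = 0.242487
u = exp(dx) = 1.274415; d = 1/u = 0.784674
p_u = 0.162955, p_m = 0.666667, p_d = 0.170378
Discount per step: exp(-r*dt) = 0.992032
Stock lattice S(k, j) with j the centered position index:
  k=0: S(0,+0) = 0.9100
  k=1: S(1,-1) = 0.7141; S(1,+0) = 0.9100; S(1,+1) = 1.1597
  k=2: S(2,-2) = 0.5603; S(2,-1) = 0.7141; S(2,+0) = 0.9100; S(2,+1) = 1.1597; S(2,+2) = 1.4780
Terminal payoffs V(N, j) = max(S_T - K, 0):
  V(2,-2) = 0.000000; V(2,-1) = 0.000000; V(2,+0) = 0.000000; V(2,+1) = 0.149717; V(2,+2) = 0.467961
Backward induction: V(k, j) = exp(-r*dt) * [p_u * V(k+1, j+1) + p_m * V(k+1, j) + p_d * V(k+1, j-1)]
  V(1,-1) = exp(-r*dt) * [p_u*0.000000 + p_m*0.000000 + p_d*0.000000] = 0.000000
  V(1,+0) = exp(-r*dt) * [p_u*0.149717 + p_m*0.000000 + p_d*0.000000] = 0.024203
  V(1,+1) = exp(-r*dt) * [p_u*0.467961 + p_m*0.149717 + p_d*0.000000] = 0.174665
  V(0,+0) = exp(-r*dt) * [p_u*0.174665 + p_m*0.024203 + p_d*0.000000] = 0.044242


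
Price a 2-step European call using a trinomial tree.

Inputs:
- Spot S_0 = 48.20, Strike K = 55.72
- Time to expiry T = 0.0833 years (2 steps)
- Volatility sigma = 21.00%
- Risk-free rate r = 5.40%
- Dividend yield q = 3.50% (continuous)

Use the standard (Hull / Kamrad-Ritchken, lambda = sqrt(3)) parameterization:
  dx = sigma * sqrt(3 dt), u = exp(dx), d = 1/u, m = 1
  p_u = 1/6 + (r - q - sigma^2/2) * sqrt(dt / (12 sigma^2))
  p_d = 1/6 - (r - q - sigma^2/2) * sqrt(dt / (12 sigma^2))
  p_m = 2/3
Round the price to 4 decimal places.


dt = T/N = 0.041650; dx = sigma*sqrt(3*dt) = 0.074231
u = exp(dx) = 1.077056; d = 1/u = 0.928457
p_u = 0.165811, p_m = 0.666667, p_d = 0.167522
Discount per step: exp(-r*dt) = 0.997753
Stock lattice S(k, j) with j the centered position index:
  k=0: S(0,+0) = 48.2000
  k=1: S(1,-1) = 44.7516; S(1,+0) = 48.2000; S(1,+1) = 51.9141
  k=2: S(2,-2) = 41.5499; S(2,-1) = 44.7516; S(2,+0) = 48.2000; S(2,+1) = 51.9141; S(2,+2) = 55.9144
Terminal payoffs V(N, j) = max(S_T - K, 0):
  V(2,-2) = 0.000000; V(2,-1) = 0.000000; V(2,+0) = 0.000000; V(2,+1) = 0.000000; V(2,+2) = 0.194388
Backward induction: V(k, j) = exp(-r*dt) * [p_u * V(k+1, j+1) + p_m * V(k+1, j) + p_d * V(k+1, j-1)]
  V(1,-1) = exp(-r*dt) * [p_u*0.000000 + p_m*0.000000 + p_d*0.000000] = 0.000000
  V(1,+0) = exp(-r*dt) * [p_u*0.000000 + p_m*0.000000 + p_d*0.000000] = 0.000000
  V(1,+1) = exp(-r*dt) * [p_u*0.194388 + p_m*0.000000 + p_d*0.000000] = 0.032159
  V(0,+0) = exp(-r*dt) * [p_u*0.032159 + p_m*0.000000 + p_d*0.000000] = 0.005320

Answer: Price = V(0,0) = 0.0053


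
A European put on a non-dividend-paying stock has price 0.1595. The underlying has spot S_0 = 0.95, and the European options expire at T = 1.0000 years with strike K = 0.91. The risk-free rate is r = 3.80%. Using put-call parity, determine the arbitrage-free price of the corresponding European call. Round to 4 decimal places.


Put-call parity: C - P = S_0 * exp(-qT) - K * exp(-rT).
S_0 * exp(-qT) = 0.9500 * 1.00000000 = 0.95000000
K * exp(-rT) = 0.9100 * 0.96271294 = 0.87606878
C = P + S*exp(-qT) - K*exp(-rT)
C = 0.1595 + 0.95000000 - 0.87606878 = 0.2334

Answer: Call price = 0.2334


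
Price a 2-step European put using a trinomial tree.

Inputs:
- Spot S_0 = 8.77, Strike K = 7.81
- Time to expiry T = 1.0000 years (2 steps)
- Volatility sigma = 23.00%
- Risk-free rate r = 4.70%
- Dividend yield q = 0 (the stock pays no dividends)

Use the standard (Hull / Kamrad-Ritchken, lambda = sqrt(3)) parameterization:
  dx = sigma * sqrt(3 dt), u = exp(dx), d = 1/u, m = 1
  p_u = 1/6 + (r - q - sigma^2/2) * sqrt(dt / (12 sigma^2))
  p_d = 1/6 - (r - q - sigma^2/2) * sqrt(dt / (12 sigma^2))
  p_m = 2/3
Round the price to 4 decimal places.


Answer: Price = V(0,0) = 0.2845

Derivation:
dt = T/N = 0.500000; dx = sigma*sqrt(3*dt) = 0.281691
u = exp(dx) = 1.325370; d = 1/u = 0.754507
p_u = 0.184905, p_m = 0.666667, p_d = 0.148429
Discount per step: exp(-r*dt) = 0.976774
Stock lattice S(k, j) with j the centered position index:
  k=0: S(0,+0) = 8.7700
  k=1: S(1,-1) = 6.6170; S(1,+0) = 8.7700; S(1,+1) = 11.6235
  k=2: S(2,-2) = 4.9926; S(2,-1) = 6.6170; S(2,+0) = 8.7700; S(2,+1) = 11.6235; S(2,+2) = 15.4054
Terminal payoffs V(N, j) = max(K - S_T, 0):
  V(2,-2) = 2.817413; V(2,-1) = 1.192978; V(2,+0) = 0.000000; V(2,+1) = 0.000000; V(2,+2) = 0.000000
Backward induction: V(k, j) = exp(-r*dt) * [p_u * V(k+1, j+1) + p_m * V(k+1, j) + p_d * V(k+1, j-1)]
  V(1,-1) = exp(-r*dt) * [p_u*0.000000 + p_m*1.192978 + p_d*2.817413] = 1.185318
  V(1,+0) = exp(-r*dt) * [p_u*0.000000 + p_m*0.000000 + p_d*1.192978] = 0.172959
  V(1,+1) = exp(-r*dt) * [p_u*0.000000 + p_m*0.000000 + p_d*0.000000] = 0.000000
  V(0,+0) = exp(-r*dt) * [p_u*0.000000 + p_m*0.172959 + p_d*1.185318] = 0.284477


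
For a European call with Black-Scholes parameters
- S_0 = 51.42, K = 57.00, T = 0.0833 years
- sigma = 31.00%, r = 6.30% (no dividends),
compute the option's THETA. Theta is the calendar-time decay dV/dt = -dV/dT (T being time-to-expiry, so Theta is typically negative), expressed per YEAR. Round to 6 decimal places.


Answer: Theta = -6.816910

Derivation:
d1 = -1.0480847433; d2 = -1.1375561354
phi(d1) = 0.2303444808; exp(-qT) = 1.0000000000; exp(-rT) = 0.9947658462
Theta = -S*exp(-qT)*phi(d1)*sigma/(2*sqrt(T)) - r*K*exp(-rT)*N(d2) + q*S*exp(-qT)*N(d1)
N(d1) = 0.1472997824; N(d2) = 0.1276529359; sqrt(T) = 0.2886173938
Term 1 = -51.4200 * 1.0000000000 * 0.2303444808 * 0.3100 / (2 * 0.2886173938) = -6.3609075054
Term 2 = -0.0630 * 57.0000 * 0.9947658462 * 0.1276529359 = -0.4560023479
Term 3 = 0 (no dividend yield, q = 0)
Theta = -6.3609075054 + (-0.4560023479) + (0.0000000000) = -6.816910


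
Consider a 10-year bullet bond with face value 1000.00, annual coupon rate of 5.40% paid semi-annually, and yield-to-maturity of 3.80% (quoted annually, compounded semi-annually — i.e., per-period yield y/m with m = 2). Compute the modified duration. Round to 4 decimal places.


Coupon per period c = face * coupon_rate / m = 27.000000
Periods per year m = 2; per-period yield y/m = 0.019000
Number of cashflows N = 20
Cashflows (t years, CF_t, discount factor 1/(1+y/m)^(m*t), PV):
  t = 0.5000: CF_t = 27.000000, DF = 0.981354, PV = 26.496565
  t = 1.0000: CF_t = 27.000000, DF = 0.963056, PV = 26.002517
  t = 1.5000: CF_t = 27.000000, DF = 0.945099, PV = 25.517681
  t = 2.0000: CF_t = 27.000000, DF = 0.927477, PV = 25.041886
  t = 2.5000: CF_t = 27.000000, DF = 0.910184, PV = 24.574961
  t = 3.0000: CF_t = 27.000000, DF = 0.893213, PV = 24.116743
  t = 3.5000: CF_t = 27.000000, DF = 0.876558, PV = 23.667069
  t = 4.0000: CF_t = 27.000000, DF = 0.860214, PV = 23.225779
  t = 4.5000: CF_t = 27.000000, DF = 0.844175, PV = 22.792718
  t = 5.0000: CF_t = 27.000000, DF = 0.828434, PV = 22.367731
  t = 5.5000: CF_t = 27.000000, DF = 0.812988, PV = 21.950668
  t = 6.0000: CF_t = 27.000000, DF = 0.797829, PV = 21.541382
  t = 6.5000: CF_t = 27.000000, DF = 0.782953, PV = 21.139727
  t = 7.0000: CF_t = 27.000000, DF = 0.768354, PV = 20.745561
  t = 7.5000: CF_t = 27.000000, DF = 0.754028, PV = 20.358745
  t = 8.0000: CF_t = 27.000000, DF = 0.739968, PV = 19.979141
  t = 8.5000: CF_t = 27.000000, DF = 0.726171, PV = 19.606616
  t = 9.0000: CF_t = 27.000000, DF = 0.712631, PV = 19.241036
  t = 9.5000: CF_t = 27.000000, DF = 0.699343, PV = 18.882273
  t = 10.0000: CF_t = 1027.000000, DF = 0.686304, PV = 704.833867
Price P = sum_t PV_t = 1132.082666
First compute Macaulay numerator sum_t t * PV_t:
  t * PV_t at t = 0.5000: 13.248283
  t * PV_t at t = 1.0000: 26.002517
  t * PV_t at t = 1.5000: 38.276522
  t * PV_t at t = 2.0000: 50.083771
  t * PV_t at t = 2.5000: 61.437403
  t * PV_t at t = 3.0000: 72.350230
  t * PV_t at t = 3.5000: 82.834741
  t * PV_t at t = 4.0000: 92.903117
  t * PV_t at t = 4.5000: 102.567229
  t * PV_t at t = 5.0000: 111.838653
  t * PV_t at t = 5.5000: 120.728674
  t * PV_t at t = 6.0000: 129.248290
  t * PV_t at t = 6.5000: 137.408225
  t * PV_t at t = 7.0000: 145.218929
  t * PV_t at t = 7.5000: 152.690588
  t * PV_t at t = 8.0000: 159.833131
  t * PV_t at t = 8.5000: 166.656233
  t * PV_t at t = 9.0000: 173.169324
  t * PV_t at t = 9.5000: 179.381592
  t * PV_t at t = 10.0000: 7048.338668
Macaulay duration D = 9064.216120 / 1132.082666 = 8.006673
Modified duration = D / (1 + y/m) = 8.006673 / (1 + 0.019000) = 7.857383

Answer: Modified duration = 7.8574


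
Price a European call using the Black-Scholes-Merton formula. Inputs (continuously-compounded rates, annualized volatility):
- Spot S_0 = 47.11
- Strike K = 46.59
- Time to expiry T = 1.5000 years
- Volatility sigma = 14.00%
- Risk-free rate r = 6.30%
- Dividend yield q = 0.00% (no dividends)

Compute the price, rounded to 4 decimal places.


d1 = (ln(S/K) + (r - q + 0.5*sigma^2) * T) / (sigma * sqrt(T)) = 0.70160016
d2 = d1 - sigma * sqrt(T) = 0.53013587
exp(-rT) = 0.90982773; exp(-qT) = 1.00000000
C = S_0 * exp(-qT) * N(d1) - K * exp(-rT) * N(d2)
N(d1) = 0.75853572; N(d2) = 0.70199114
C = 47.1100 * 1.00000000 * 0.75853572 - 46.5900 * 0.90982773 * 0.70199114 = 5.9780

Answer: Price = 5.9780


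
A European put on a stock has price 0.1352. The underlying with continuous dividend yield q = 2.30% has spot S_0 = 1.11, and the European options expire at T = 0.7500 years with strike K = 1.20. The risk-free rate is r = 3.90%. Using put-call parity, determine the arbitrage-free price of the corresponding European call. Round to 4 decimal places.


Answer: Call price = 0.0608

Derivation:
Put-call parity: C - P = S_0 * exp(-qT) - K * exp(-rT).
S_0 * exp(-qT) = 1.1100 * 0.98289793 = 1.09101670
K * exp(-rT) = 1.2000 * 0.97117364 = 1.16540837
C = P + S*exp(-qT) - K*exp(-rT)
C = 0.1352 + 1.09101670 - 1.16540837 = 0.0608


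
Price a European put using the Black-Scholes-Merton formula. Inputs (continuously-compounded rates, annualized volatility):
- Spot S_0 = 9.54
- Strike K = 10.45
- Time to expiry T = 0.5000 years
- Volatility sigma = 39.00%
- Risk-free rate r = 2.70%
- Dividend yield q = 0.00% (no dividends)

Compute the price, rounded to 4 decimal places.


d1 = (ln(S/K) + (r - q + 0.5*sigma^2) * T) / (sigma * sqrt(T)) = -0.14353721
d2 = d1 - sigma * sqrt(T) = -0.41930886
exp(-rT) = 0.98659072; exp(-qT) = 1.00000000
P = K * exp(-rT) * N(-d2) - S_0 * exp(-qT) * N(-d1)
N(-d1) = 0.55706704; N(-d2) = 0.66250479
P = 10.4500 * 0.98659072 * 0.66250479 - 9.5400 * 1.00000000 * 0.55706704 = 1.5159

Answer: Price = 1.5159


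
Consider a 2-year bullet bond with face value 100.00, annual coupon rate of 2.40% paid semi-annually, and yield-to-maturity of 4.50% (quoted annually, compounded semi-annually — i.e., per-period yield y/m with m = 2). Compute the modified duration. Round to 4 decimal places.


Answer: Modified duration = 1.9207

Derivation:
Coupon per period c = face * coupon_rate / m = 1.200000
Periods per year m = 2; per-period yield y/m = 0.022500
Number of cashflows N = 4
Cashflows (t years, CF_t, discount factor 1/(1+y/m)^(m*t), PV):
  t = 0.5000: CF_t = 1.200000, DF = 0.977995, PV = 1.173594
  t = 1.0000: CF_t = 1.200000, DF = 0.956474, PV = 1.147769
  t = 1.5000: CF_t = 1.200000, DF = 0.935427, PV = 1.122513
  t = 2.0000: CF_t = 101.200000, DF = 0.914843, PV = 92.582147
Price P = sum_t PV_t = 96.026023
First compute Macaulay numerator sum_t t * PV_t:
  t * PV_t at t = 0.5000: 0.586797
  t * PV_t at t = 1.0000: 1.147769
  t * PV_t at t = 1.5000: 1.683769
  t * PV_t at t = 2.0000: 185.164293
Macaulay duration D = 188.582629 / 96.026023 = 1.963870
Modified duration = D / (1 + y/m) = 1.963870 / (1 + 0.022500) = 1.920655


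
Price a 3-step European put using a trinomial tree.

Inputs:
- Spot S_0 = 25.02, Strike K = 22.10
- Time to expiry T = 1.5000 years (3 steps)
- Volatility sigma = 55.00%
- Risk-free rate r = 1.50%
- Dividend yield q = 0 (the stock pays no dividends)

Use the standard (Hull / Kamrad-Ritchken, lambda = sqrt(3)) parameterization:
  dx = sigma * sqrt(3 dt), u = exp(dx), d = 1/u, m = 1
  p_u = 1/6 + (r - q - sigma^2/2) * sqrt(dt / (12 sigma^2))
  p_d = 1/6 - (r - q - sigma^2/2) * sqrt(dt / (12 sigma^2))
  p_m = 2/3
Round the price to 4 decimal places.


Answer: Price = V(0,0) = 4.4236

Derivation:
dt = T/N = 0.500000; dx = sigma*sqrt(3*dt) = 0.673610
u = exp(dx) = 1.961304; d = 1/u = 0.509865
p_u = 0.116100, p_m = 0.666667, p_d = 0.217234
Discount per step: exp(-r*dt) = 0.992528
Stock lattice S(k, j) with j the centered position index:
  k=0: S(0,+0) = 25.0200
  k=1: S(1,-1) = 12.7568; S(1,+0) = 25.0200; S(1,+1) = 49.0718
  k=2: S(2,-2) = 6.5043; S(2,-1) = 12.7568; S(2,+0) = 25.0200; S(2,+1) = 49.0718; S(2,+2) = 96.2448
  k=3: S(3,-3) = 3.3163; S(3,-2) = 6.5043; S(3,-1) = 12.7568; S(3,+0) = 25.0200; S(3,+1) = 49.0718; S(3,+2) = 96.2448; S(3,+3) = 188.7653
Terminal payoffs V(N, j) = max(K - S_T, 0):
  V(3,-3) = 18.783711; V(3,-2) = 15.595748; V(3,-1) = 9.343183; V(3,+0) = 0.000000; V(3,+1) = 0.000000; V(3,+2) = 0.000000; V(3,+3) = 0.000000
Backward induction: V(k, j) = exp(-r*dt) * [p_u * V(k+1, j+1) + p_m * V(k+1, j) + p_d * V(k+1, j-1)]
  V(2,-2) = exp(-r*dt) * [p_u*9.343183 + p_m*15.595748 + p_d*18.783711] = 15.446080
  V(2,-1) = exp(-r*dt) * [p_u*0.000000 + p_m*9.343183 + p_d*15.595748] = 9.544856
  V(2,+0) = exp(-r*dt) * [p_u*0.000000 + p_m*0.000000 + p_d*9.343183] = 2.014489
  V(2,+1) = exp(-r*dt) * [p_u*0.000000 + p_m*0.000000 + p_d*0.000000] = 0.000000
  V(2,+2) = exp(-r*dt) * [p_u*0.000000 + p_m*0.000000 + p_d*0.000000] = 0.000000
  V(1,-1) = exp(-r*dt) * [p_u*2.014489 + p_m*9.544856 + p_d*15.446080] = 9.878164
  V(1,+0) = exp(-r*dt) * [p_u*0.000000 + p_m*2.014489 + p_d*9.544856] = 3.390931
  V(1,+1) = exp(-r*dt) * [p_u*0.000000 + p_m*0.000000 + p_d*2.014489] = 0.434345
  V(0,+0) = exp(-r*dt) * [p_u*0.434345 + p_m*3.390931 + p_d*9.878164] = 4.423617


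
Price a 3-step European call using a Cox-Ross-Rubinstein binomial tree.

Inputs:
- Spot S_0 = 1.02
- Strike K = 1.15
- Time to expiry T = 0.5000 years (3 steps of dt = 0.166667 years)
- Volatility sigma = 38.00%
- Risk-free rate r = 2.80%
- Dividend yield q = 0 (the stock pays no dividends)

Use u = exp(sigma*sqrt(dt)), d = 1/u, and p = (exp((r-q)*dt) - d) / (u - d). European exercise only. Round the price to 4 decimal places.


dt = T/N = 0.166667
u = exp(sigma*sqrt(dt)) = 1.167815; d = 1/u = 0.856300
p = (exp((r-q)*dt) - d) / (u - d) = 0.476310
Discount per step: exp(-r*dt) = 0.995344
Stock lattice S(k, i) with i counting down-moves:
  k=0: S(0,0) = 1.0200
  k=1: S(1,0) = 1.1912; S(1,1) = 0.8734
  k=2: S(2,0) = 1.3911; S(2,1) = 1.0200; S(2,2) = 0.7479
  k=3: S(3,0) = 1.6245; S(3,1) = 1.1912; S(3,2) = 0.8734; S(3,3) = 0.6404
Terminal payoffs V(N, i) = max(S_T - K, 0):
  V(3,0) = 0.474509; V(3,1) = 0.041171; V(3,2) = 0.000000; V(3,3) = 0.000000
Backward induction: V(k, i) = exp(-r*dt) * [p * V(k+1, i) + (1-p) * V(k+1, i+1)].
  V(2,0) = exp(-r*dt) * [p*0.474509 + (1-p)*0.041171] = 0.246422
  V(2,1) = exp(-r*dt) * [p*0.041171 + (1-p)*0.000000] = 0.019519
  V(2,2) = exp(-r*dt) * [p*0.000000 + (1-p)*0.000000] = 0.000000
  V(1,0) = exp(-r*dt) * [p*0.246422 + (1-p)*0.019519] = 0.127001
  V(1,1) = exp(-r*dt) * [p*0.019519 + (1-p)*0.000000] = 0.009254
  V(0,0) = exp(-r*dt) * [p*0.127001 + (1-p)*0.009254] = 0.065034

Answer: Price = V(0,0) = 0.0650


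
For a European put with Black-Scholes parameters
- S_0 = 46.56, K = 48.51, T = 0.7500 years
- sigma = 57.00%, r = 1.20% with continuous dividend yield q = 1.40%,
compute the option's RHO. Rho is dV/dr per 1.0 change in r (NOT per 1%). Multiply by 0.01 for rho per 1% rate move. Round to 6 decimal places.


Answer: Rho = -22.730816

Derivation:
d1 = 0.1606641034; d2 = -0.3329703767
phi(d1) = 0.3938264259; exp(-qT) = 0.9895549326; exp(-rT) = 0.9910403788
N(-d2) = 0.6304216778
Rho = -K*T*exp(-rT)*N(-d2) = -48.5100 * 0.7500 * 0.9910403788 * 0.6304216778 = -22.730816
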